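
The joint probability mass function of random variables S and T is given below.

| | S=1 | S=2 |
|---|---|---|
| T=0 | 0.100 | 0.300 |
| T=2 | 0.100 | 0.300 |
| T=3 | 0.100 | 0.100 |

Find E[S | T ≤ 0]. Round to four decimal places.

1.7500

P(T ≤ 0) = 0.400.
Σ S·P over the event = 1·(0.100) + 2·(0.300) = 0.700.
E[S | T ≤ 0] = (0.700) / (0.400) = 1.7500.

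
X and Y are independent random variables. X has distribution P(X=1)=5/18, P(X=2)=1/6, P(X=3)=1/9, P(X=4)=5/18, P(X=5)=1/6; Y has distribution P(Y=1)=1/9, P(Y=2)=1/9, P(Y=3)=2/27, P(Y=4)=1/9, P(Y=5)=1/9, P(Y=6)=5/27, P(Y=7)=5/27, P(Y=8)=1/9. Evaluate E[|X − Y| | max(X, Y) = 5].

P(max(X, Y) = 5) = 29/162.
Summing |X−Y|·P(x,y) over outcomes with max(X, Y) = 5 gives 11/27.
E[|X − Y| | max(X, Y) = 5] = (11/27) / (29/162) = 66/29.

66/29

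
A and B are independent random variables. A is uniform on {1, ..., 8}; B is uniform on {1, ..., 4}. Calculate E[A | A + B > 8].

Outcomes with A + B > 8: (5,4), (6,3), (6,4), (7,2), (7,3), (7,4), (8,1), (8,2), (8,3), (8,4), each with probability 1/32.
E[A | A + B > 8] = (5 + 6 + 6 + 7 + 7 + 7 + 8 + 8 + 8 + 8) / 10 = 7.

7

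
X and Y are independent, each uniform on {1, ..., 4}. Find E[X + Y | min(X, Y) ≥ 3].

Outcomes with min(X, Y) ≥ 3: (3,3), (3,4), (4,3), (4,4), each with probability 1/16.
E[X + Y | min(X, Y) ≥ 3] = (6 + 7 + 7 + 8) / 4 = 7.

7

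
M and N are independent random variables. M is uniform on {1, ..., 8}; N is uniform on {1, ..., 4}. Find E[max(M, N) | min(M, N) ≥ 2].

109/21

P(min(M, N) ≥ 2) = 21/32.
Summing max(M,N)·P(x,y) over outcomes with min(M, N) ≥ 2 gives 109/32.
E[max(M, N) | min(M, N) ≥ 2] = (109/32) / (21/32) = 109/21.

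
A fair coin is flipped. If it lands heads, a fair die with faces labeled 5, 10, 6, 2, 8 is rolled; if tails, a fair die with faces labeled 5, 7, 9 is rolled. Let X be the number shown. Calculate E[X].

33/5

E[X | heads] = (5+10+6+2+8)/5 = 31/5.
E[X | tails] = (5+7+9)/3 = 7.
By the law of total expectation,
E[X] = (1/2)·(31/5) + (1/2)·(7) = 33/5.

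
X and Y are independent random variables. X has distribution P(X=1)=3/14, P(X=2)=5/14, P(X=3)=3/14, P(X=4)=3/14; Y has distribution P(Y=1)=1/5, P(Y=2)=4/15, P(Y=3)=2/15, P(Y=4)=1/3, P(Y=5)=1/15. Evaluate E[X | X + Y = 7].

79/26

P(X + Y = 7) = 13/105.
Summing X·P(x,y) over outcomes with X + Y = 7 gives 79/210.
E[X | X + Y = 7] = (79/210) / (13/105) = 79/26.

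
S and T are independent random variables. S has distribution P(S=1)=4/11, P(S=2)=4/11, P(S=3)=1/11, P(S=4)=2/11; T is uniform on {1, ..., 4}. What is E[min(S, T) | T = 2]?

18/11

P(T = 2) = 1/4.
Summing min(S,T)·P(x,y) over outcomes with T = 2 gives 9/22.
E[min(S, T) | T = 2] = (9/22) / (1/4) = 18/11.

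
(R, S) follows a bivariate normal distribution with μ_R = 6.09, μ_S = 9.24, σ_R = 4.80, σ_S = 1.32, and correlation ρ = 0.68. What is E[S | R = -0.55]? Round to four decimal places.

For a bivariate normal, E[S | R=x] = μ_S + ρ·(σ_S/σ_R)·(x − μ_R).
E[S | R=-0.55] = 9.24 + (0.68)·(1.32/4.80)·(-0.55 − (6.09)) = 9.24 + (0.187)·(-6.64) = 7.9983.

7.9983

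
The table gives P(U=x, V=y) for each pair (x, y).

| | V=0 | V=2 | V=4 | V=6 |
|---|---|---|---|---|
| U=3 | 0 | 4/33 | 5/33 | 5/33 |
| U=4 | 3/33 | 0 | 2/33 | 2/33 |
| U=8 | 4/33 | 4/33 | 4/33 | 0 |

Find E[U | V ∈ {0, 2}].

P(V ∈ {0, 2}) = 5/11.
Σ U·P over the event = 3·(4/33) + 4·(3/33) + 8·(4/33) + 8·(4/33) = 8/3.
E[U | V ∈ {0, 2}] = (8/3) / (5/11) = 88/15.

88/15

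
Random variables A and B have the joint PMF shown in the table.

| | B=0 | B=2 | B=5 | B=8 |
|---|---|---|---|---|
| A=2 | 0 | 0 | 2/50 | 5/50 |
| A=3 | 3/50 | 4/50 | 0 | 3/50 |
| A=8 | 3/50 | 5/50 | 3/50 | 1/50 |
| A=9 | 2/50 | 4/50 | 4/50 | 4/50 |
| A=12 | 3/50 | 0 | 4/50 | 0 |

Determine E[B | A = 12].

P(A = 12) = 7/50.
Summing B·P(A=x,B=y) over the conditioning event gives 2/5.
E[B | A = 12] = (2/5) / (7/50) = 20/7.

20/7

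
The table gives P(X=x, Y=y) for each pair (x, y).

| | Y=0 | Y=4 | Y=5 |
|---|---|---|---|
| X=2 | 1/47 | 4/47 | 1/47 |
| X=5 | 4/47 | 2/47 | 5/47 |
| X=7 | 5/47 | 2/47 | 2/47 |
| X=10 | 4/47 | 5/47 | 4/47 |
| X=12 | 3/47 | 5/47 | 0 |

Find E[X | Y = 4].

71/9

P(Y = 4) = 18/47.
Σ X·P over the event = 2·(4/47) + 5·(2/47) + 7·(2/47) + 10·(5/47) + 12·(5/47) = 142/47.
E[X | Y = 4] = (142/47) / (18/47) = 71/9.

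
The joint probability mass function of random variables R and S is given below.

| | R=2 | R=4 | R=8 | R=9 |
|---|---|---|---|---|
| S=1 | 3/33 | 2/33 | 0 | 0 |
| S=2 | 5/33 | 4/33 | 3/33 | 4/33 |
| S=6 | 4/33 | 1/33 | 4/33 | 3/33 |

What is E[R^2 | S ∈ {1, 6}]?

P(S ∈ {1, 6}) = 17/33.
Σ R^2·P over the event = 4·(3/33) + 4·(4/33) + 16·(2/33) + 16·(1/33) + 64·(4/33) + 81·(3/33) = 575/33.
E[R^2 | S ∈ {1, 6}] = (575/33) / (17/33) = 575/17.

575/17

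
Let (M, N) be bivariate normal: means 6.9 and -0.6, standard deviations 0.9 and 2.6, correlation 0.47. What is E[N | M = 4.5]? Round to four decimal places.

-3.8587

The regression of N on M has slope ρ·σ_N/σ_M and passes through (μ_M, μ_N).
E[N | M=4.5] = -0.6 + (0.47)·(2.6/0.9)·(4.5 − (6.9)) = -0.6 + (1.3578)·(-2.4) = -3.8587.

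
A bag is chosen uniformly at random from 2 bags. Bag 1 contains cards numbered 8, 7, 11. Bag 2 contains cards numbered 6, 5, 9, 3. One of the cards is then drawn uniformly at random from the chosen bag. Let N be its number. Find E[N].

E[N | bag 1] = (8+7+11)/3 = 26/3.
E[N | bag 2] = (6+5+9+3)/4 = 23/4.
E[N] = (1/2)·(26/3) + (1/2)·(23/4) = 173/24.

173/24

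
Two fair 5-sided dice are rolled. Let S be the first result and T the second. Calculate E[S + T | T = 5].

Outcomes with T = 5: (1,5), (2,5), (3,5), (4,5), (5,5), each with probability 1/25.
E[S + T | T = 5] = (6 + 7 + 8 + 9 + 10) / 5 = 8.

8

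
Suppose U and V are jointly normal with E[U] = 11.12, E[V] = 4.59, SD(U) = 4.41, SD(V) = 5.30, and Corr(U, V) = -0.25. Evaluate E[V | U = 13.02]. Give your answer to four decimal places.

4.0191

For a bivariate normal, E[V | U=x] = μ_V + ρ·(σ_V/σ_U)·(x − μ_U).
E[V | U=13.02] = 4.59 + (-0.25)·(5.30/4.41)·(13.02 − (11.12)) = 4.59 + (-0.30045)·(1.9) = 4.0191.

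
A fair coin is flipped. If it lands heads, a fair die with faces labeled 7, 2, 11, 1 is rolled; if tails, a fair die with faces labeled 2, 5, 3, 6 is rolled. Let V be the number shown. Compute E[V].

E[V | heads] = (7+2+11+1)/4 = 21/4.
E[V | tails] = (2+5+3+6)/4 = 4.
E[V] = (1/2)·(21/4) + (1/2)·(4) = 37/8.

37/8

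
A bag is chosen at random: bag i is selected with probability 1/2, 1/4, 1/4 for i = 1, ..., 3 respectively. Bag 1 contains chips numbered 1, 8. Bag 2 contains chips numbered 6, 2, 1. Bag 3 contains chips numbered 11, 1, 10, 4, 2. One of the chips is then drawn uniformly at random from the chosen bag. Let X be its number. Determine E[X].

E[X | bag 1] = (1+8)/2 = 9/2.
E[X | bag 2] = (6+2+1)/3 = 3.
E[X | bag 3] = (11+1+10+4+2)/5 = 28/5.
By the law of total expectation,
E[X] = (1/2)·(9/2) + (1/4)·(3) + (1/4)·(28/5) = 22/5.

22/5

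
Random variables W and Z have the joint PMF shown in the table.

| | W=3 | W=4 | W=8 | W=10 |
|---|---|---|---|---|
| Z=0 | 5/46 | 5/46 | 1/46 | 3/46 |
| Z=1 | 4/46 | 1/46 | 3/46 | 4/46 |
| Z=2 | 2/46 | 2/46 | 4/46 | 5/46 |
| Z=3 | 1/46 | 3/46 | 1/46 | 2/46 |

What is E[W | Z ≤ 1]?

153/26

P(Z ≤ 1) = 13/23.
Σ W·P over the event = 3·(5/46) + 3·(4/46) + 4·(5/46) + 4·(1/46) + 8·(1/46) + 8·(3/46) + 10·(3/46) + 10·(4/46) = 153/46.
E[W | Z ≤ 1] = (153/46) / (13/23) = 153/26.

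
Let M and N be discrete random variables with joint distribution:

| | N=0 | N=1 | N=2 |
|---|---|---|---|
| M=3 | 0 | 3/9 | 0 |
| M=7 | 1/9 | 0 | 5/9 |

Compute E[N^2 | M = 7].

P(M = 7) = 2/3.
Summing N^2·P(M=x,N=y) over the conditioning event gives 20/9.
E[N^2 | M = 7] = (20/9) / (2/3) = 10/3.

10/3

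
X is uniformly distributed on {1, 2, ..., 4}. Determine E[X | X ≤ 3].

2

Given X ≤ 3, X is equally likely to be any of {1, 2, 3}.
E[X | X ≤ 3] = (1 + 2 + 3) / 3 = 2.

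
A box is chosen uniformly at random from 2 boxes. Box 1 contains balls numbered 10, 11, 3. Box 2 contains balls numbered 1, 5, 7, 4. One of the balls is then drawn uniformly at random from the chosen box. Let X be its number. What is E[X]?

49/8

E[X | box 1] = (10+11+3)/3 = 8.
E[X | box 2] = (1+5+7+4)/4 = 17/4.
E[X] = (1/2)·(8) + (1/2)·(17/4) = 49/8.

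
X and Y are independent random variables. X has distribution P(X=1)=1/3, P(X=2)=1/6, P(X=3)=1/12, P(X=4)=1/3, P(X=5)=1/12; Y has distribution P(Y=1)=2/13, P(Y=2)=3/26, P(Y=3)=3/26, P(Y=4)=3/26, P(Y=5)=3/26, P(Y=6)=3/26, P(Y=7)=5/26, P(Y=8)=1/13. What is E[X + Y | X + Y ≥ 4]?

530/69

P(X + Y ≥ 4) = 23/26.
Summing (X+Y)·P(x,y) over outcomes with X + Y ≥ 4 gives 265/39.
E[X + Y | X + Y ≥ 4] = (265/39) / (23/26) = 530/69.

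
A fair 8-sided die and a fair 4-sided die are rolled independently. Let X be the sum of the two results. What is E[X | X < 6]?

P(X < 6) = 5/16.
Σ over the event: 2·1/32 + 3·1/16 + 4·3/32 + 5·1/8 = 5/4.
E[X | X < 6] = (5/4) / (5/16) = 4.

4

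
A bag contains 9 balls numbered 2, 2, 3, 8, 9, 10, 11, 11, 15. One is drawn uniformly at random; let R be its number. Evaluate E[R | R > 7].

P(R > 7) = 2/3.
Σ over the event: 8·1/9 + 9·1/9 + 10·1/9 + 11·2/9 + 15·1/9 = 64/9.
E[R | R > 7] = (64/9) / (2/3) = 32/3.

32/3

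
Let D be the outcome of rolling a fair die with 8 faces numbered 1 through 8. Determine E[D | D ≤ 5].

Given D ≤ 5, D is equally likely to be any of {1, 2, 3, 4, 5}.
E[D | D ≤ 5] = (1 + 2 + 3 + 4 + 5) / 5 = 3.

3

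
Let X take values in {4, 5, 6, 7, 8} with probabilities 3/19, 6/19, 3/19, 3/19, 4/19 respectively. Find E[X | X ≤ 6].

P(X ≤ 6) = 12/19.
Σ over the event: 4·3/19 + 5·6/19 + 6·3/19 = 60/19.
E[X | X ≤ 6] = (60/19) / (12/19) = 5.

5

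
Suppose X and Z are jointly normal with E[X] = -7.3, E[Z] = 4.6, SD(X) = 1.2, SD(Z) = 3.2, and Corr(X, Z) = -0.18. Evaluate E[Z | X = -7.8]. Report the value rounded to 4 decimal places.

4.8400

The regression of Z on X has slope ρ·σ_Z/σ_X and passes through (μ_X, μ_Z).
E[Z | X=-7.8] = 4.6 + (-0.18)·(3.2/1.2)·(-7.8 − (-7.3)) = 4.6 + (-0.48)·(-0.5) = 4.8400.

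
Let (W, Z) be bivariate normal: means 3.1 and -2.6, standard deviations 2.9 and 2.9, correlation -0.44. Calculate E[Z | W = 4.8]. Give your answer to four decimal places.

-3.3480

E[Z | W=x] = μ_Z + ρ(σ_Z/σ_W)(x − μ_W) for jointly normal variables.
E[Z | W=4.8] = -2.6 + (-0.44)·(2.9/2.9)·(4.8 − (3.1)) = -2.6 + (-0.44)·(1.7) = -3.3480.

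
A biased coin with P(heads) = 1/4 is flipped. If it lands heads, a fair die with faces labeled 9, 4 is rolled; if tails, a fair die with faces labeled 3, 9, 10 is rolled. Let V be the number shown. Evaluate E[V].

E[V | heads] = (9+4)/2 = 13/2.
E[V | tails] = (3+9+10)/3 = 22/3.
By the law of total expectation,
E[V] = (1/4)·(13/2) + (3/4)·(22/3) = 57/8.

57/8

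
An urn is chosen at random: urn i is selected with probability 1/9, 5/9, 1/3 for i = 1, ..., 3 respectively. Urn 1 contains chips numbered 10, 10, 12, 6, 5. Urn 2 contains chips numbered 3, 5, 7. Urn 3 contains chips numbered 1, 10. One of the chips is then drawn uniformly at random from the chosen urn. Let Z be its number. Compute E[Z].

E[Z | urn 1] = (10+10+12+6+5)/5 = 43/5.
E[Z | urn 2] = (3+5+7)/3 = 5.
E[Z | urn 3] = (1+10)/2 = 11/2.
By the law of total expectation,
E[Z] = (1/9)·(43/5) + (5/9)·(5) + (1/3)·(11/2) = 167/30.

167/30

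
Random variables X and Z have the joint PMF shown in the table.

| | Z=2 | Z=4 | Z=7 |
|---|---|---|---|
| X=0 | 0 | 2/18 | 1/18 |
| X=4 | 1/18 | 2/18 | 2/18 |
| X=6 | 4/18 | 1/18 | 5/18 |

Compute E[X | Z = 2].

P(Z = 2) = 5/18.
Σ X·P over the event = 4·(1/18) + 6·(4/18) = 14/9.
E[X | Z = 2] = (14/9) / (5/18) = 28/5.

28/5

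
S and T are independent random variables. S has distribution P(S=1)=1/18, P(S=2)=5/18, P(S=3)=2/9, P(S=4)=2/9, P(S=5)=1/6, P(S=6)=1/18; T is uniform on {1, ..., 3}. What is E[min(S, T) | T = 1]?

P(T = 1) = 1/3.
Summing min(S,T)·P(x,y) over outcomes with T = 1 gives 1/3.
E[min(S, T) | T = 1] = (1/3) / (1/3) = 1.

1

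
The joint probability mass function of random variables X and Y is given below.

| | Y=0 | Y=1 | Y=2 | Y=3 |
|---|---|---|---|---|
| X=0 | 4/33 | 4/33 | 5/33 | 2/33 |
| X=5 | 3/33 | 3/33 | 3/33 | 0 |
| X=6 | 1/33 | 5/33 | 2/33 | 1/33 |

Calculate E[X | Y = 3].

P(Y = 3) = 1/11.
Summing X·P(X=x,Y=y) over the conditioning event gives 2/11.
E[X | Y = 3] = (2/11) / (1/11) = 2.

2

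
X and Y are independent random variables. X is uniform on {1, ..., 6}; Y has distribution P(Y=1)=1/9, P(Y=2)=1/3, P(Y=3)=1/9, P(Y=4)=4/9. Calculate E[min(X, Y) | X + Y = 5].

P(X + Y = 5) = 1/6.
Summing min(X,Y)·P(x,y) over outcomes with X + Y = 5 gives 13/54.
E[min(X, Y) | X + Y = 5] = (13/54) / (1/6) = 13/9.

13/9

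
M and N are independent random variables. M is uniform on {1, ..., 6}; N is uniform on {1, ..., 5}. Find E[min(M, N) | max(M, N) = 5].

Outcomes with max(M, N) = 5: (1,5), (2,5), (3,5), (4,5), (5,1), (5,2), (5,3), (5,4), (5,5), each with probability 1/30.
E[min(M, N) | max(M, N) = 5] = (1 + 2 + 3 + 4 + 1 + 2 + 3 + 4 + 5) / 9 = 25/9.

25/9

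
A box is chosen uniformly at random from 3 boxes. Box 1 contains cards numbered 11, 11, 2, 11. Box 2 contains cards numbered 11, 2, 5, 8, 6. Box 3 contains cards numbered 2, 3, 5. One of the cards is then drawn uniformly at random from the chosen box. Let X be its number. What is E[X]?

1109/180

E[X | box 1] = (11+11+2+11)/4 = 35/4.
E[X | box 2] = (11+2+5+8+6)/5 = 32/5.
E[X | box 3] = (2+3+5)/3 = 10/3.
E[X] = (1/3)·(35/4) + (1/3)·(32/5) + (1/3)·(10/3) = 1109/180.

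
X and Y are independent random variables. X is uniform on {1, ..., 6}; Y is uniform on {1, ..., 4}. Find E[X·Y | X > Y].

145/14

P(X > Y) = 7/12.
Summing XY·P(x,y) over outcomes with X > Y gives 145/24.
E[X·Y | X > Y] = (145/24) / (7/12) = 145/14.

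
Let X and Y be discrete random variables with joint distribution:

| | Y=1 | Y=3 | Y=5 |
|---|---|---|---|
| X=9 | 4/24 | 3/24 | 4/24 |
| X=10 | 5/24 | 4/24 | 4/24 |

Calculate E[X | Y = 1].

86/9

P(Y = 1) = 3/8.
Σ X·P over the event = 9·(4/24) + 10·(5/24) = 43/12.
E[X | Y = 1] = (43/12) / (3/8) = 86/9.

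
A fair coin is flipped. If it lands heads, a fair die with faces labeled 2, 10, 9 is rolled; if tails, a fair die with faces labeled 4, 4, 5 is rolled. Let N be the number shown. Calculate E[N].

E[N | heads] = (2+10+9)/3 = 7.
E[N | tails] = (4+4+5)/3 = 13/3.
By the law of total expectation,
E[N] = (1/2)·(7) + (1/2)·(13/3) = 17/3.

17/3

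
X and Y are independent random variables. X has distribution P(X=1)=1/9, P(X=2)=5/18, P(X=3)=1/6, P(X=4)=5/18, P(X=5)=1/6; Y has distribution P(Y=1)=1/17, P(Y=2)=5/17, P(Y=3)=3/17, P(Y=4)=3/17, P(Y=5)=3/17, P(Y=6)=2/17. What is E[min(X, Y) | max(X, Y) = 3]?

P(max(X, Y) = 3) = 8/51.
Summing min(X,Y)·P(x,y) over outcomes with max(X, Y) = 3 gives 16/51.
E[min(X, Y) | max(X, Y) = 3] = (16/51) / (8/51) = 2.

2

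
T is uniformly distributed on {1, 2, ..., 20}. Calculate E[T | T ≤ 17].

P(T ≤ 17) = 17/20.
E[T | T ≤ 17] = (153/20) / (17/20) = 9.

9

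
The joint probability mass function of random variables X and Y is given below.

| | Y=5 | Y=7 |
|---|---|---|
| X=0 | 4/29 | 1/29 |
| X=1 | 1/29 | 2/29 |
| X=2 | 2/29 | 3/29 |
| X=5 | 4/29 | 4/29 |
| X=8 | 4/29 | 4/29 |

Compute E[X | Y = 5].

19/5

P(Y = 5) = 15/29.
Σ X·P over the event = 0·(4/29) + 1·(1/29) + 2·(2/29) + 5·(4/29) + 8·(4/29) = 57/29.
E[X | Y = 5] = (57/29) / (15/29) = 19/5.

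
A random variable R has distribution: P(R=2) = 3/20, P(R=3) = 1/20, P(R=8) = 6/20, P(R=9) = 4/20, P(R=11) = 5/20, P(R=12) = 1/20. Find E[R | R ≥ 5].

P(R ≥ 5) = 4/5.
Σ over the event: 8·3/10 + 9·1/5 + 11·1/4 + 12·1/20 = 151/20.
E[R | R ≥ 5] = (151/20) / (4/5) = 151/16.

151/16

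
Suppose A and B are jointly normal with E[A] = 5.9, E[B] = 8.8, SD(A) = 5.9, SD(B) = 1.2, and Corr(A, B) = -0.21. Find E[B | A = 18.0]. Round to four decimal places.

8.2832

For a bivariate normal, E[B | A=x] = μ_B + ρ·(σ_B/σ_A)·(x − μ_A).
E[B | A=18.0] = 8.8 + (-0.21)·(1.2/5.9)·(18.0 − (5.9)) = 8.8 + (-0.042712)·(12.1) = 8.2832.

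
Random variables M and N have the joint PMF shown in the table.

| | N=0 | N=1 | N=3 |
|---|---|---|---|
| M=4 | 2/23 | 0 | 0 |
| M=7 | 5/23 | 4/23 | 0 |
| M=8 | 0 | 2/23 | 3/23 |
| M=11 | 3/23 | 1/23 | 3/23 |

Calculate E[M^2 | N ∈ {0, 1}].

1085/17

P(N ∈ {0, 1}) = 17/23.
Σ M^2·P over the event = 16·(2/23) + 49·(5/23) + 49·(4/23) + 64·(2/23) + 121·(3/23) + 121·(1/23) = 1085/23.
E[M^2 | N ∈ {0, 1}] = (1085/23) / (17/23) = 1085/17.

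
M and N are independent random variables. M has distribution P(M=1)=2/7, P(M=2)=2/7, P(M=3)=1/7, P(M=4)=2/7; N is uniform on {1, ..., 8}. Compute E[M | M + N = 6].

17/7

P(M + N = 6) = 1/8.
Summing M·P(x,y) over outcomes with M + N = 6 gives 17/56.
E[M | M + N = 6] = (17/56) / (1/8) = 17/7.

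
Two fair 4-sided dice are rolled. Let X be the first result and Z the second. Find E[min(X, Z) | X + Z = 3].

Outcomes with X + Z = 3: (1,2), (2,1), each with probability 1/16.
E[min(X, Z) | X + Z = 3] = (1 + 1) / 2 = 1.

1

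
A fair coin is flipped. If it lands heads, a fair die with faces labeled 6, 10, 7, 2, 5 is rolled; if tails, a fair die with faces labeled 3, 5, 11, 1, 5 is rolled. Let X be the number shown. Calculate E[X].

E[X | heads] = (6+10+7+2+5)/5 = 6.
E[X | tails] = (3+5+11+1+5)/5 = 5.
E[X] = (1/2)·(6) + (1/2)·(5) = 11/2.

11/2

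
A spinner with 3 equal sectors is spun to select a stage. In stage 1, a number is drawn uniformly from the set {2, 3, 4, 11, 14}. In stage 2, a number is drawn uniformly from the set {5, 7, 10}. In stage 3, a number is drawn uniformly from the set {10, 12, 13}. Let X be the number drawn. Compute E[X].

E[X | stage 1] = (2+3+4+11+14)/5 = 34/5.
E[X | stage 2] = (5+7+10)/3 = 22/3.
E[X | stage 3] = (10+12+13)/3 = 35/3.
By the law of total expectation,
E[X] = (1/3)·(34/5) + (1/3)·(22/3) + (1/3)·(35/3) = 43/5.

43/5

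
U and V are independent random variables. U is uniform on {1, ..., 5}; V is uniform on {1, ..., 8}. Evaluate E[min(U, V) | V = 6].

Outcomes with V = 6: (1,6), (2,6), (3,6), (4,6), (5,6), each with probability 1/40.
E[min(U, V) | V = 6] = (1 + 2 + 3 + 4 + 5) / 5 = 3.

3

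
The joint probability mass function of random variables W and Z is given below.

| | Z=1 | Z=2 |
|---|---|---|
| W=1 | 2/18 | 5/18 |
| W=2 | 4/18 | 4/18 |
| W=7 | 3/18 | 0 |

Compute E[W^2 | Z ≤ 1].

55/3

P(Z ≤ 1) = 1/2.
Σ W^2·P over the event = 1·(2/18) + 4·(4/18) + 49·(3/18) = 55/6.
E[W^2 | Z ≤ 1] = (55/6) / (1/2) = 55/3.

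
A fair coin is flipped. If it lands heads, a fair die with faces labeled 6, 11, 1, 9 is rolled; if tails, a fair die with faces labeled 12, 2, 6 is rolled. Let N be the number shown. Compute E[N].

E[N | heads] = (6+11+1+9)/4 = 27/4.
E[N | tails] = (12+2+6)/3 = 20/3.
By the law of total expectation,
E[N] = (1/2)·(27/4) + (1/2)·(20/3) = 161/24.

161/24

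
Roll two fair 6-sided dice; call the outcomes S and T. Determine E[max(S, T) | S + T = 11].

Outcomes with S + T = 11: (5,6), (6,5), each with probability 1/36.
E[max(S, T) | S + T = 11] = (6 + 6) / 2 = 6.

6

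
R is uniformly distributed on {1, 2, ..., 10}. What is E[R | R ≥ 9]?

19/2

Given R ≥ 9, R is equally likely to be any of {9, 10}.
E[R | R ≥ 9] = (9 + 10) / 2 = 19/2.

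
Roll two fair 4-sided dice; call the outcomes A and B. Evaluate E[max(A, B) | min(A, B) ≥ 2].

31/9

Outcomes with min(A, B) ≥ 2: (2,2), (2,3), (2,4), (3,2), (3,3), (3,4), (4,2), (4,3), (4,4), each with probability 1/16.
E[max(A, B) | min(A, B) ≥ 2] = (2 + 3 + 4 + 3 + 3 + 4 + 4 + 4 + 4) / 9 = 31/9.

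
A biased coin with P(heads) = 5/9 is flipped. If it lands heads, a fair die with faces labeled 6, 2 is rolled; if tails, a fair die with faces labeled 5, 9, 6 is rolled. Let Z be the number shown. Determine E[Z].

E[Z | heads] = (6+2)/2 = 4.
E[Z | tails] = (5+9+6)/3 = 20/3.
By the law of total expectation,
E[Z] = (5/9)·(4) + (4/9)·(20/3) = 140/27.

140/27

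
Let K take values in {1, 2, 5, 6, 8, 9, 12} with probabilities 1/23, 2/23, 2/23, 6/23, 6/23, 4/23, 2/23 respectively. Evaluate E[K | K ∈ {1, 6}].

37/7

P(K ∈ {1, 6}) = 7/23.
Σ over the event: 1·1/23 + 6·6/23 = 37/23.
E[K | K ∈ {1, 6}] = (37/23) / (7/23) = 37/7.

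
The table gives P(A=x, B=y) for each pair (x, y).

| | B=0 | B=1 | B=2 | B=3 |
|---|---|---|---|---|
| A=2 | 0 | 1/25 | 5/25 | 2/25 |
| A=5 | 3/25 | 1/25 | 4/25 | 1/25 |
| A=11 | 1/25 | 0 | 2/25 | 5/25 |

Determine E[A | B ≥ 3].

P(B ≥ 3) = 8/25.
Σ A·P over the event = 2·(2/25) + 5·(1/25) + 11·(5/25) = 64/25.
E[A | B ≥ 3] = (64/25) / (8/25) = 8.

8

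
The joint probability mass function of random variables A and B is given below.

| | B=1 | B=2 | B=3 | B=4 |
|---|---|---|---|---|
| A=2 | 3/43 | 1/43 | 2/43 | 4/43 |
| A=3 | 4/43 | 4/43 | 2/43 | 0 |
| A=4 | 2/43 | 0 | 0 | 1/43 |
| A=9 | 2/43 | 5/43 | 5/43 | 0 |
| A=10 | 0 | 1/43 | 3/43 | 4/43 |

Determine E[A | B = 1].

P(B = 1) = 11/43.
Σ A·P over the event = 2·(3/43) + 3·(4/43) + 4·(2/43) + 9·(2/43) = 44/43.
E[A | B = 1] = (44/43) / (11/43) = 4.

4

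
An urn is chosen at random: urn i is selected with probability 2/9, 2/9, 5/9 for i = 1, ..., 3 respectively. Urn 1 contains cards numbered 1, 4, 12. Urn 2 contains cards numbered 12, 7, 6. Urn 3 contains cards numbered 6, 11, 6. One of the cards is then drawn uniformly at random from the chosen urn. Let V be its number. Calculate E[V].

199/27

E[V | urn 1] = (1+4+12)/3 = 17/3.
E[V | urn 2] = (12+7+6)/3 = 25/3.
E[V | urn 3] = (6+11+6)/3 = 23/3.
By the law of total expectation,
E[V] = (2/9)·(17/3) + (2/9)·(25/3) + (5/9)·(23/3) = 199/27.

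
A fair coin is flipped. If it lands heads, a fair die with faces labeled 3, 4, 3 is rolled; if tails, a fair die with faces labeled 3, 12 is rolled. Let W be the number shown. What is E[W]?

65/12

E[W | heads] = (3+4+3)/3 = 10/3.
E[W | tails] = (3+12)/2 = 15/2.
E[W] = (1/2)·(10/3) + (1/2)·(15/2) = 65/12.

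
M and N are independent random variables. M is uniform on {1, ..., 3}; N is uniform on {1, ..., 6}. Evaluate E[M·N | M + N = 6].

22/3

Outcomes with M + N = 6: (1,5), (2,4), (3,3), each with probability 1/18.
E[M·N | M + N = 6] = (5 + 8 + 9) / 3 = 22/3.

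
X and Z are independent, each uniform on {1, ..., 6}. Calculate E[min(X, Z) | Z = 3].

5/2

P(Z = 3) = 1/6.
Summing min(X,Z)·P(x,y) over outcomes with Z = 3 gives 5/12.
E[min(X, Z) | Z = 3] = (5/12) / (1/6) = 5/2.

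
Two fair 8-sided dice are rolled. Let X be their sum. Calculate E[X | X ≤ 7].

P(X ≤ 7) = 21/64.
Σ over the event: 2·1/64 + 3·1/32 + 4·3/64 + 5·1/16 + 6·5/64 + 7·3/32 = 7/4.
E[X | X ≤ 7] = (7/4) / (21/64) = 16/3.

16/3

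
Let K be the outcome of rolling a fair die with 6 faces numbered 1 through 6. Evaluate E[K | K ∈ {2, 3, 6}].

11/3

P(K ∈ {2, 3, 6}) = 1/2.
Σ over the event: 2·1/6 + 3·1/6 + 6·1/6 = 11/6.
E[K | K ∈ {2, 3, 6}] = (11/6) / (1/2) = 11/3.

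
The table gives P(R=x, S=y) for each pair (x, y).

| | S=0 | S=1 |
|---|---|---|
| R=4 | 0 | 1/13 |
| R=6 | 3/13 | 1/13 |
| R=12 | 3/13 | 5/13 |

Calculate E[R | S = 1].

10

P(S = 1) = 7/13.
Σ R·P over the event = 4·(1/13) + 6·(1/13) + 12·(5/13) = 70/13.
E[R | S = 1] = (70/13) / (7/13) = 10.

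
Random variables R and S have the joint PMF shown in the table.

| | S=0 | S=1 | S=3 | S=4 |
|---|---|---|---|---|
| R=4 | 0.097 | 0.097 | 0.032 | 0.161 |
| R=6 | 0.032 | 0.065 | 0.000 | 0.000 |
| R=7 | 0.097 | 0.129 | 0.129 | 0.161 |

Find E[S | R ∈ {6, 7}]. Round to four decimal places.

P(R ∈ {6, 7}) = 0.613.
Σ S·P over the event = 0·(0.032) + 1·(0.065) + 0·(0.097) + 1·(0.129) + 3·(0.129) + 4·(0.161) = 1.225.
E[S | R ∈ {6, 7}] = (1.225) / (0.613) = 1.9984.

1.9984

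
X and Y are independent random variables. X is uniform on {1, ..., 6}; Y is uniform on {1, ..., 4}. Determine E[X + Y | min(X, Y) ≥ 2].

7

P(min(X, Y) ≥ 2) = 5/8.
Summing (X+Y)·P(x,y) over outcomes with min(X, Y) ≥ 2 gives 35/8.
E[X + Y | min(X, Y) ≥ 2] = (35/8) / (5/8) = 7.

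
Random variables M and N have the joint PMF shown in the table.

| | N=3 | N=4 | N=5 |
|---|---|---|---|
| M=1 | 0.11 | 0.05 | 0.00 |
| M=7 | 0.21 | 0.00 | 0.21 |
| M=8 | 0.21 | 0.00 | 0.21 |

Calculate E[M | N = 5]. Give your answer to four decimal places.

7.5000

P(N = 5) = 0.42.
Σ M·P over the event = 7·(0.21) + 8·(0.21) = 3.15.
E[M | N = 5] = (3.15) / (0.42) = 7.5000.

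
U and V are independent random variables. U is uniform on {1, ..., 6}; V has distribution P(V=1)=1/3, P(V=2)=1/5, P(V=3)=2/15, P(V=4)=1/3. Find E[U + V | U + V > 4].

P(U + V > 4) = 67/90.
Summing (U+V)·P(x,y) over outcomes with U + V > 4 gives 463/90.
E[U + V | U + V > 4] = (463/90) / (67/90) = 463/67.

463/67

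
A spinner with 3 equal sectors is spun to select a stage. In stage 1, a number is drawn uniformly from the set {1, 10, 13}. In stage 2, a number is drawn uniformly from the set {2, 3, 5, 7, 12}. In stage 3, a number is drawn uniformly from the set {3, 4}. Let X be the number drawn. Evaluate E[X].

E[X | stage 1] = (1+10+13)/3 = 8.
E[X | stage 2] = (2+3+5+7+12)/5 = 29/5.
E[X | stage 3] = (3+4)/2 = 7/2.
E[X] = (1/3)·(8) + (1/3)·(29/5) + (1/3)·(7/2) = 173/30.

173/30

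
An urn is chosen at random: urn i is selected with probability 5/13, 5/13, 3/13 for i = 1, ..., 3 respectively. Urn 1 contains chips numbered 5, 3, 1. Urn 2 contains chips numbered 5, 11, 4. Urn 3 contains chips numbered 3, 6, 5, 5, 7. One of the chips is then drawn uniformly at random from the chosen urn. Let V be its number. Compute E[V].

959/195

E[V | urn 1] = (5+3+1)/3 = 3.
E[V | urn 2] = (5+11+4)/3 = 20/3.
E[V | urn 3] = (3+6+5+5+7)/5 = 26/5.
E[V] = (5/13)·(3) + (5/13)·(20/3) + (3/13)·(26/5) = 959/195.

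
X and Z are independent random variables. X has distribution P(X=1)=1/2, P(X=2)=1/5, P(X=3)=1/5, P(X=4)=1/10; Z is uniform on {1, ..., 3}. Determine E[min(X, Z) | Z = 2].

P(Z = 2) = 1/3.
Summing min(X,Z)·P(x,y) over outcomes with Z = 2 gives 1/2.
E[min(X, Z) | Z = 2] = (1/2) / (1/3) = 3/2.

3/2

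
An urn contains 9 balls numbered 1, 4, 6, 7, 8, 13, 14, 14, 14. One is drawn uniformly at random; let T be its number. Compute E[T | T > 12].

55/4

P(T > 12) = 4/9.
Σ over the event: 13·1/9 + 14·1/3 = 55/9.
E[T | T > 12] = (55/9) / (4/9) = 55/4.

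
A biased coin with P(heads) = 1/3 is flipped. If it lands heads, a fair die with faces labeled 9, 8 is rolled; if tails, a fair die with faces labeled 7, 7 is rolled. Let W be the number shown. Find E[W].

E[W | heads] = (9+8)/2 = 17/2.
E[W | tails] = (7+7)/2 = 7.
By the law of total expectation,
E[W] = (1/3)·(17/2) + (2/3)·(7) = 15/2.

15/2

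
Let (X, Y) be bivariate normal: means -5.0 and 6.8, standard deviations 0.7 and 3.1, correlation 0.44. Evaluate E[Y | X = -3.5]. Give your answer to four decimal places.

For a bivariate normal, E[Y | X=x] = μ_Y + ρ·(σ_Y/σ_X)·(x − μ_X).
E[Y | X=-3.5] = 6.8 + (0.44)·(3.1/0.7)·(-3.5 − (-5.0)) = 6.8 + (1.9486)·(1.5) = 9.7229.

9.7229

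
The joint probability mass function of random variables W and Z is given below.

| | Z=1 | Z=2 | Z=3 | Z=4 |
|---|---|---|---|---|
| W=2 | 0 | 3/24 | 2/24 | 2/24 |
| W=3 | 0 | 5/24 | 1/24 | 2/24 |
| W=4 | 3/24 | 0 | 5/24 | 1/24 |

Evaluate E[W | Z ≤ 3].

P(Z ≤ 3) = 19/24.
Σ W·P over the event = 2·(3/24) + 2·(2/24) + 3·(5/24) + 3·(1/24) + 4·(3/24) + 4·(5/24) = 5/2.
E[W | Z ≤ 3] = (5/2) / (19/24) = 60/19.

60/19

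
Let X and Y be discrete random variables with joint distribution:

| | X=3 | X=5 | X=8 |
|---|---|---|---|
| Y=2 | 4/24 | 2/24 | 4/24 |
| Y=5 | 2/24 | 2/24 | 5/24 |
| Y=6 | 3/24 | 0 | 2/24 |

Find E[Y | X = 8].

45/11

P(X = 8) = 11/24.
Σ Y·P over the event = 2·(4/24) + 5·(5/24) + 6·(2/24) = 15/8.
E[Y | X = 8] = (15/8) / (11/24) = 45/11.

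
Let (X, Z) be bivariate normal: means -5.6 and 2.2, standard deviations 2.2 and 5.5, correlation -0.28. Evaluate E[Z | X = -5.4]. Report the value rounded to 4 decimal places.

E[Z | X=x] = μ_Z + ρ(σ_Z/σ_X)(x − μ_X) for jointly normal variables.
E[Z | X=-5.4] = 2.2 + (-0.28)·(5.5/2.2)·(-5.4 − (-5.6)) = 2.2 + (-0.7)·(0.2) = 2.0600.

2.0600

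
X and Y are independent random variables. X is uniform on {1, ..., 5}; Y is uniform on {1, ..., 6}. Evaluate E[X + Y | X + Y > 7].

Outcomes with X + Y > 7: (2,6), (3,5), (3,6), (4,4), (4,5), (4,6), (5,3), (5,4), (5,5), (5,6), each with probability 1/30.
E[X + Y | X + Y > 7] = (8 + 8 + 9 + 8 + 9 + 10 + 8 + 9 + 10 + 11) / 10 = 9.

9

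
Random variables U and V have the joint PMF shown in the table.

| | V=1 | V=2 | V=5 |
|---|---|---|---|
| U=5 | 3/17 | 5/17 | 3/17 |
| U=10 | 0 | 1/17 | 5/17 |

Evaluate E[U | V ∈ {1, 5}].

80/11

P(V ∈ {1, 5}) = 11/17.
Summing U·P(U=x,V=y) over the conditioning event gives 80/17.
E[U | V ∈ {1, 5}] = (80/17) / (11/17) = 80/11.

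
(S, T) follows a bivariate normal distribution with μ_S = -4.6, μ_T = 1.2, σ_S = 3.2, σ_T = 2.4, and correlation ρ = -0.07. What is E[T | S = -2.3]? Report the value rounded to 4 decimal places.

1.0793

The regression of T on S has slope ρ·σ_T/σ_S and passes through (μ_S, μ_T).
E[T | S=-2.3] = 1.2 + (-0.07)·(2.4/3.2)·(-2.3 − (-4.6)) = 1.2 + (-0.0525)·(2.3) = 1.0793.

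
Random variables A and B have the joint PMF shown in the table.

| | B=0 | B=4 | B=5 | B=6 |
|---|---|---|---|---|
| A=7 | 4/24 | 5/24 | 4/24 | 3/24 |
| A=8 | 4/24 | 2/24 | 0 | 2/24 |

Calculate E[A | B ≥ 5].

P(B ≥ 5) = 3/8.
Summing A·P(A=x,B=y) over the conditioning event gives 65/24.
E[A | B ≥ 5] = (65/24) / (3/8) = 65/9.

65/9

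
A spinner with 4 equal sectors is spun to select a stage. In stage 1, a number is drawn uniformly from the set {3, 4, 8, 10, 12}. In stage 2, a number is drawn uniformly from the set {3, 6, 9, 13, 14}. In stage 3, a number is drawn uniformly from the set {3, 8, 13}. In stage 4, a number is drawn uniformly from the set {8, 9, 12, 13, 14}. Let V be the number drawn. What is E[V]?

89/10

E[V | stage 1] = (3+4+8+10+12)/5 = 37/5.
E[V | stage 2] = (3+6+9+13+14)/5 = 9.
E[V | stage 3] = (3+8+13)/3 = 8.
E[V | stage 4] = (8+9+12+13+14)/5 = 56/5.
E[V] = (1/4)·(37/5) + (1/4)·(9) + (1/4)·(8) + (1/4)·(56/5) = 89/10.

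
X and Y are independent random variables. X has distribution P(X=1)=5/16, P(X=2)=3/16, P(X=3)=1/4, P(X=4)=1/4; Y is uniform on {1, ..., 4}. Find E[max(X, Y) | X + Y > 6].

4

P(X + Y > 6) = 3/16.
Summing max(X,Y)·P(x,y) over outcomes with X + Y > 6 gives 3/4.
E[max(X, Y) | X + Y > 6] = (3/4) / (3/16) = 4.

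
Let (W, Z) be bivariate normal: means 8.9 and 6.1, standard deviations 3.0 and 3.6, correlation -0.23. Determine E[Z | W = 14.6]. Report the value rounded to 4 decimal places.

4.5268

E[Z | W=x] = μ_Z + ρ(σ_Z/σ_W)(x − μ_W) for jointly normal variables.
E[Z | W=14.6] = 6.1 + (-0.23)·(3.6/3.0)·(14.6 − (8.9)) = 6.1 + (-0.276)·(5.7) = 4.5268.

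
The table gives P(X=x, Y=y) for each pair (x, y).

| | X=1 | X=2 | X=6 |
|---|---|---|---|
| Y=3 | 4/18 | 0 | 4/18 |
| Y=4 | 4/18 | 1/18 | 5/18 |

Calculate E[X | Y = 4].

18/5

P(Y = 4) = 5/9.
Σ X·P over the event = 1·(4/18) + 2·(1/18) + 6·(5/18) = 2.
E[X | Y = 4] = (2) / (5/9) = 18/5.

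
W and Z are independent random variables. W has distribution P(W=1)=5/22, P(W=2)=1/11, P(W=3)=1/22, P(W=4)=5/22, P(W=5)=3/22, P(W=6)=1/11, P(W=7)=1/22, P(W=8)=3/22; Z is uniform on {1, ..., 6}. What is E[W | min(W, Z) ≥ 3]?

27/5

P(min(W, Z) ≥ 3) = 5/11.
Summing W·P(x,y) over outcomes with min(W, Z) ≥ 3 gives 27/11.
E[W | min(W, Z) ≥ 3] = (27/11) / (5/11) = 27/5.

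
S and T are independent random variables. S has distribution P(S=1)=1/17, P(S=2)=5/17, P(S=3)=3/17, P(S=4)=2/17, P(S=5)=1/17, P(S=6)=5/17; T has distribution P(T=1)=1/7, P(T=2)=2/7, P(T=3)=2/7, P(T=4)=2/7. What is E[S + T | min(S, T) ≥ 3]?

P(min(S, T) ≥ 3) = 44/119.
Summing (S+T)·P(x,y) over outcomes with min(S, T) ≥ 3 gives 362/119.
E[S + T | min(S, T) ≥ 3] = (362/119) / (44/119) = 181/22.

181/22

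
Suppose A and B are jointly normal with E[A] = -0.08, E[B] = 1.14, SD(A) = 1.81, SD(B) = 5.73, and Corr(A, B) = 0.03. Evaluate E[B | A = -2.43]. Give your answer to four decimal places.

For a bivariate normal, E[B | A=x] = μ_B + ρ·(σ_B/σ_A)·(x − μ_A).
E[B | A=-2.43] = 1.14 + (0.03)·(5.73/1.81)·(-2.43 − (-0.08)) = 1.14 + (0.094972)·(-2.35) = 0.9168.

0.9168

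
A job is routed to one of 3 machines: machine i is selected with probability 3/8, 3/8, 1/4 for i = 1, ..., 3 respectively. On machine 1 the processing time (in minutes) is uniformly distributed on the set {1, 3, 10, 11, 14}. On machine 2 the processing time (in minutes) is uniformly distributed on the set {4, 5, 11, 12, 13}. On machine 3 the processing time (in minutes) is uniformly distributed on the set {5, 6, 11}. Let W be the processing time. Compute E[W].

122/15

E[W | machine 1] = (1+3+10+11+14)/5 = 39/5.
E[W | machine 2] = (4+5+11+12+13)/5 = 9.
E[W | machine 3] = (5+6+11)/3 = 22/3.
E[W] = (3/8)·(39/5) + (3/8)·(9) + (1/4)·(22/3) = 122/15.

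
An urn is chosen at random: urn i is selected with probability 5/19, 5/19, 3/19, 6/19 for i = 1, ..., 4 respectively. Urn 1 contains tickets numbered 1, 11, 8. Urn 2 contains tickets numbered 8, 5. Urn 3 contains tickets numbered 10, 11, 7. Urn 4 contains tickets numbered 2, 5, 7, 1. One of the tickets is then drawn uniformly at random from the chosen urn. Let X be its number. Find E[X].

E[X | urn 1] = (1+11+8)/3 = 20/3.
E[X | urn 2] = (8+5)/2 = 13/2.
E[X | urn 3] = (10+11+7)/3 = 28/3.
E[X | urn 4] = (2+5+7+1)/4 = 15/4.
E[X] = (5/19)·(20/3) + (5/19)·(13/2) + (3/19)·(28/3) + (6/19)·(15/4) = 349/57.

349/57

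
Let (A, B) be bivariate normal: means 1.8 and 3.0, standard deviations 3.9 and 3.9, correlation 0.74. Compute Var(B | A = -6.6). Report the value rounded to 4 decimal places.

The conditional variance in a bivariate normal is σ_B²(1 − ρ²), independent of x.
Var(B | A=-6.6) = (3.9)²·(1 − (0.74)²) = 15.21·0.4524 = 6.8810.

6.8810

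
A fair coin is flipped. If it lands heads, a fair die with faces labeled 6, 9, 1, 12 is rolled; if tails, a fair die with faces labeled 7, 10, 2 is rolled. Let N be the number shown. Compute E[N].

20/3

E[N | heads] = (6+9+1+12)/4 = 7.
E[N | tails] = (7+10+2)/3 = 19/3.
By the law of total expectation,
E[N] = (1/2)·(7) + (1/2)·(19/3) = 20/3.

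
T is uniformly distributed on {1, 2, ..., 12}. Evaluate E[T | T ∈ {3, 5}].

P(T ∈ {3, 5}) = 1/6.
Σ over the event: 3·1/12 + 5·1/12 = 2/3.
E[T | T ∈ {3, 5}] = (2/3) / (1/6) = 4.

4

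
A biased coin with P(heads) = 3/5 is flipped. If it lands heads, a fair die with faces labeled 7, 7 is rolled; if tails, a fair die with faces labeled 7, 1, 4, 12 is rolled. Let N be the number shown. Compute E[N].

E[N | heads] = (7+7)/2 = 7.
E[N | tails] = (7+1+4+12)/4 = 6.
E[N] = (3/5)·(7) + (2/5)·(6) = 33/5.

33/5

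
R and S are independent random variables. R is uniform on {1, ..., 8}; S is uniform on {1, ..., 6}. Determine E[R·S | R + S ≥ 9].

P(R + S ≥ 9) = 7/16.
Summing RS·P(x,y) over outcomes with R + S ≥ 9 gives 553/48.
E[R·S | R + S ≥ 9] = (553/48) / (7/16) = 79/3.

79/3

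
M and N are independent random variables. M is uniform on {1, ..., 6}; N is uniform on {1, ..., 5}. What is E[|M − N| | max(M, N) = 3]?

P(max(M, N) = 3) = 1/6.
Summing |M−N|·P(x,y) over outcomes with max(M, N) = 3 gives 1/5.
E[|M − N| | max(M, N) = 3] = (1/5) / (1/6) = 6/5.

6/5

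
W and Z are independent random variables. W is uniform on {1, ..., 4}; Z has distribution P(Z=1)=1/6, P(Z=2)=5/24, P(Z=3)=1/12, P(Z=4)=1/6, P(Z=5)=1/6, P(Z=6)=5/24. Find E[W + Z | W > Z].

P(W > Z) = 1/4.
Summing (W+Z)·P(x,y) over outcomes with W > Z gives 39/32.
E[W + Z | W > Z] = (39/32) / (1/4) = 39/8.

39/8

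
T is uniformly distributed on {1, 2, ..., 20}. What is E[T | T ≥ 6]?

P(T ≥ 6) = 3/4.
E[T | T ≥ 6] = (39/4) / (3/4) = 13.

13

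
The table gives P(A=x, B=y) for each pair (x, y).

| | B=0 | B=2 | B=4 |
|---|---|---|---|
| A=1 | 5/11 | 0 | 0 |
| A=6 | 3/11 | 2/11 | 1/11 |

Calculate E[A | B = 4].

P(B = 4) = 1/11.
Σ A·P over the event = 6·(1/11) = 6/11.
E[A | B = 4] = (6/11) / (1/11) = 6.

6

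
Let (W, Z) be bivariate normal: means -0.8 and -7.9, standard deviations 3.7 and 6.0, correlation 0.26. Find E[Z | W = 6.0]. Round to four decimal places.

The regression of Z on W has slope ρ·σ_Z/σ_W and passes through (μ_W, μ_Z).
E[Z | W=6.0] = -7.9 + (0.26)·(6.0/3.7)·(6.0 − (-0.8)) = -7.9 + (0.42162)·(6.8) = -5.0330.

-5.0330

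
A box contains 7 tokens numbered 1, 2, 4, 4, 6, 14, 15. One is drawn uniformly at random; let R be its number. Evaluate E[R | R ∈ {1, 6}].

P(R ∈ {1, 6}) = 2/7.
Σ over the event: 1·1/7 + 6·1/7 = 1.
E[R | R ∈ {1, 6}] = (1) / (2/7) = 7/2.

7/2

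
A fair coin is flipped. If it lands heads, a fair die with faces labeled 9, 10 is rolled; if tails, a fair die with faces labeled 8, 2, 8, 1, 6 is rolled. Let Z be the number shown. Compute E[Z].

E[Z | heads] = (9+10)/2 = 19/2.
E[Z | tails] = (8+2+8+1+6)/5 = 5.
E[Z] = (1/2)·(19/2) + (1/2)·(5) = 29/4.

29/4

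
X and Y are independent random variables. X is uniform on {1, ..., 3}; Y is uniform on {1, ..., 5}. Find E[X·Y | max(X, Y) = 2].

Outcomes with max(X, Y) = 2: (1,2), (2,1), (2,2), each with probability 1/15.
E[X·Y | max(X, Y) = 2] = (2 + 2 + 4) / 3 = 8/3.

8/3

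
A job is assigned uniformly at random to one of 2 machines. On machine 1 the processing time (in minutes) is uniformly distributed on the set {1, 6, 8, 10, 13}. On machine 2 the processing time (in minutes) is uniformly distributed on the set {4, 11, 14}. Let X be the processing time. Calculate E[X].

E[X | machine 1] = (1+6+8+10+13)/5 = 38/5.
E[X | machine 2] = (4+11+14)/3 = 29/3.
By the law of total expectation,
E[X] = (1/2)·(38/5) + (1/2)·(29/3) = 259/30.

259/30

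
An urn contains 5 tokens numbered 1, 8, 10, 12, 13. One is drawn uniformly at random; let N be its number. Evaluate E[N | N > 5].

43/4

P(N > 5) = 4/5.
Σ over the event: 8·1/5 + 10·1/5 + 12·1/5 + 13·1/5 = 43/5.
E[N | N > 5] = (43/5) / (4/5) = 43/4.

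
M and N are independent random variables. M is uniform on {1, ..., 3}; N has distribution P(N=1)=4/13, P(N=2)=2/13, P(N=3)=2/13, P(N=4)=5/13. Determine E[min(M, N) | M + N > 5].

31/12

P(M + N > 5) = 4/13.
Summing min(M,N)·P(x,y) over outcomes with M + N > 5 gives 31/39.
E[min(M, N) | M + N > 5] = (31/39) / (4/13) = 31/12.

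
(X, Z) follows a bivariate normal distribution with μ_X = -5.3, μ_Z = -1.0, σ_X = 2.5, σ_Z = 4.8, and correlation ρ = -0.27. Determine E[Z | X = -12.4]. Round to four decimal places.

The regression of Z on X has slope ρ·σ_Z/σ_X and passes through (μ_X, μ_Z).
E[Z | X=-12.4] = -1.0 + (-0.27)·(4.8/2.5)·(-12.4 − (-5.3)) = -1.0 + (-0.5184)·(-7.1) = 2.6806.

2.6806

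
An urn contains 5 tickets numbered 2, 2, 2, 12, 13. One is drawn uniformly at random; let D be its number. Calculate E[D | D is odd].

P(D is odd) = 1/5.
Σ over the event: 13·1/5 = 13/5.
E[D | D is odd] = (13/5) / (1/5) = 13.

13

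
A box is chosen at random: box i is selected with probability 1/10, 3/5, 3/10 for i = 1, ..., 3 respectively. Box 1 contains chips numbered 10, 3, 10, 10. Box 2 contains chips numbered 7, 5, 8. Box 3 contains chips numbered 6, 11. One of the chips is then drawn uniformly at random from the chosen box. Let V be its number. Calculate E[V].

E[V | box 1] = (10+3+10+10)/4 = 33/4.
E[V | box 2] = (7+5+8)/3 = 20/3.
E[V | box 3] = (6+11)/2 = 17/2.
By the law of total expectation,
E[V] = (1/10)·(33/4) + (3/5)·(20/3) + (3/10)·(17/2) = 59/8.

59/8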